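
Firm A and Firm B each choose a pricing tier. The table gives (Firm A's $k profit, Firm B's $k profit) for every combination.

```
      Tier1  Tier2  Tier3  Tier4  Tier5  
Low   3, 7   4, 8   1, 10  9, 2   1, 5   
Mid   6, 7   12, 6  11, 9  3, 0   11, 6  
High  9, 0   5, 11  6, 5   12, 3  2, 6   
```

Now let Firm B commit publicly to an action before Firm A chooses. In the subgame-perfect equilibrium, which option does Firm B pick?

Work backward from Firm A's decision.
- Tier1: BR = High, leader payoff 0.
- Tier2: BR = Mid, leader payoff 6.
- Tier3: BR = Mid, leader payoff 9.
- Tier4: BR = High, leader payoff 3.
- Tier5: BR = Mid, leader payoff 6.
Firm B's induced payoffs are 0, 6, 9, 3, 6, so Firm B commits to Tier3. Subgame-perfect outcome: (Mid, Tier3) with payoffs (11, 9).

Tier3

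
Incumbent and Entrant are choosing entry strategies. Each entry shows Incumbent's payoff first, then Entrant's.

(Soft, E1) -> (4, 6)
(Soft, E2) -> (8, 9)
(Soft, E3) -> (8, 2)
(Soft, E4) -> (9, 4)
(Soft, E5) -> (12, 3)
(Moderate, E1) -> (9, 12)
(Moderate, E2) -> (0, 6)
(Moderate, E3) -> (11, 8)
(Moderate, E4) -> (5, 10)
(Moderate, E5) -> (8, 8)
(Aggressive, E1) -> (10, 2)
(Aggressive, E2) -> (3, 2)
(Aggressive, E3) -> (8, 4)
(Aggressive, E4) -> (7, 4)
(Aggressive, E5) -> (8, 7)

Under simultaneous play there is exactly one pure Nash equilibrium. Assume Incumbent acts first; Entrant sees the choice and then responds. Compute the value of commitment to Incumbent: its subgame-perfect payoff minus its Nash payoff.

1

Entrant best-responds to each possible Incumbent move:
- Soft → Entrant plays E2 (best of 6, 9, 2, 4, 3); Incumbent gets 8.
- Moderate → Entrant plays E1 (best of 12, 6, 8, 10, 8); Incumbent gets 9.
- Aggressive → Entrant plays E5 (best of 2, 2, 4, 4, 7); Incumbent gets 8.
Among 8, 9, 8, the best is 9 at Moderate. Subgame-perfect outcome: (Moderate, E1) with payoffs (9, 12).
For the simultaneous game, intersect best replies.
Incumbent's best replies: E1→Aggressive; E2→Soft; E3→Moderate; E4→Soft; E5→Soft.
Entrant's best replies: Soft→E2; Moderate→E1; Aggressive→E5.
Only (Soft, E2) has each player best-responding; Nash payoffs (8, 9).
Incumbent's commitment gain: 9 − 8 = 1.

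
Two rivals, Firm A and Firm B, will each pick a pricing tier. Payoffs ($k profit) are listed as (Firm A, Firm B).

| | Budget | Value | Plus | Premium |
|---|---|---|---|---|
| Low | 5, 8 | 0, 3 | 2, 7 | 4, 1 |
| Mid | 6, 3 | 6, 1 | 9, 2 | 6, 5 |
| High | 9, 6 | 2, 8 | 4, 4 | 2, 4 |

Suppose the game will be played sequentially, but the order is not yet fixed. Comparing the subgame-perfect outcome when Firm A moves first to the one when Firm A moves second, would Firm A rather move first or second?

If Firm A leads: Firm B's best replies are Low→Budget, Mid→Premium, High→Value; Firm A's induced payoffs 5, 6, 2; outcome (Mid, Premium), payoffs (6, 5).
If Firm B leads: Firm A's best replies are Budget→High, Value→Mid, Plus→Mid, Premium→Mid; Firm B's induced payoffs 6, 1, 2, 5; outcome (High, Budget), payoffs (9, 6).
Firm A gets 6 moving first and 9 moving second, so Firm A prefers to move second.

second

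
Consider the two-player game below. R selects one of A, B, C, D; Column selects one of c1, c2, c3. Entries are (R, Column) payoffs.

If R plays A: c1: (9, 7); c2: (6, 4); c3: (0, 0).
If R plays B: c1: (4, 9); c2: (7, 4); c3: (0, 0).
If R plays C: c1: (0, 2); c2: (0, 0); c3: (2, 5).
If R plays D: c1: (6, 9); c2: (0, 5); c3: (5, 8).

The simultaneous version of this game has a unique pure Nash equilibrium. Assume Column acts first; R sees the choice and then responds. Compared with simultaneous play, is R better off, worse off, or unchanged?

worse off

Backward induction with Column moving first.
- c1: R compares 9, 4, 0, 6 and picks A; Column would get 7.
- c2: R compares 6, 7, 0, 0 and picks B; Column would get 4.
- c3: R compares 0, 0, 2, 5 and picks D; Column would get 8.
Maximizing over 7, 4, 8, Column chooses c3. Subgame-perfect outcome: (D, c3) with payoffs (5, 8).
For the simultaneous game, intersect best replies.
R's best replies: c1→A; c2→B; c3→D.
Column's best replies: A→c1; B→c1; C→c3; D→c1.
The unique mutual best reply is (A, c1), giving (9, 7).
R earns 5 sequentially versus 9 at the Nash outcome: worse off.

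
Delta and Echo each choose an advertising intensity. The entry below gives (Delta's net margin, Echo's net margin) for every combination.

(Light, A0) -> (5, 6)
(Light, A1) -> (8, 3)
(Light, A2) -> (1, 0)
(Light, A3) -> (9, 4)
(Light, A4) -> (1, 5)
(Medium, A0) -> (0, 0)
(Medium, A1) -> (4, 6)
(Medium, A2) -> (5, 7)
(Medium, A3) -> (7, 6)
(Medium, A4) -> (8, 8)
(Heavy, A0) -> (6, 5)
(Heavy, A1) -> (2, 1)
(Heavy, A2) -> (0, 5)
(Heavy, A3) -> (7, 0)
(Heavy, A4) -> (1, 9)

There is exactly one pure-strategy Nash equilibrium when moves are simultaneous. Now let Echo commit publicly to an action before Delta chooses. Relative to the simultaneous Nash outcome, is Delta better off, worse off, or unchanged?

Delta best-responds to each possible Echo move:
- A0: BR = Heavy, leader payoff 5.
- A1: BR = Light, leader payoff 3.
- A2: BR = Medium, leader payoff 7.
- A3: BR = Light, leader payoff 4.
- A4: BR = Medium, leader payoff 8.
Among 5, 3, 7, 4, 8, the best is 8 at A4. Subgame-perfect outcome: (Medium, A4) with payoffs (8, 8).
Under simultaneous play:
Delta's best replies: A0→Heavy; A1→Light; A2→Medium; A3→Light; A4→Medium.
Echo's best replies: Light→A0; Medium→A4; Heavy→A4.
The unique mutual best reply is (Medium, A4), giving (8, 8).
Delta earns 8 sequentially versus 8 at the Nash outcome: unchanged.

unchanged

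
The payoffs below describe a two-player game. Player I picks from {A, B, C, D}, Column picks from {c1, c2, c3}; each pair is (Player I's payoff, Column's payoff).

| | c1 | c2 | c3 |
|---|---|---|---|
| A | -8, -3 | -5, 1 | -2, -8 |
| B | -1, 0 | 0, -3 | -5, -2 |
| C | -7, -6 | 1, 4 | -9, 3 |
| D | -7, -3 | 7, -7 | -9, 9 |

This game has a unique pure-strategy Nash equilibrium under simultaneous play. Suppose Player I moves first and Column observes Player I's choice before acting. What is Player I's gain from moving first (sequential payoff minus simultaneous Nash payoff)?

2

Solve by backward induction (Player I leads).
- A → Column plays c2 (best of -3, 1, -8); Player I gets -5.
- B → Column plays c1 (best of 0, -3, -2); Player I gets -1.
- C → Column plays c2 (best of -6, 4, 3); Player I gets 1.
- D → Column plays c3 (best of -3, -7, 9); Player I gets -9.
Maximizing over -5, -1, 1, -9, Player I chooses C. Subgame-perfect outcome: (C, c2) with payoffs (1, 4).
Under simultaneous play:
Player I's best replies: c1→B; c2→D; c3→A.
Column's best replies: A→c2; B→c1; C→c2; D→c3.
The unique mutual best reply is (B, c1), giving (-1, 0).
Player I's commitment gain: 1 − -1 = 2.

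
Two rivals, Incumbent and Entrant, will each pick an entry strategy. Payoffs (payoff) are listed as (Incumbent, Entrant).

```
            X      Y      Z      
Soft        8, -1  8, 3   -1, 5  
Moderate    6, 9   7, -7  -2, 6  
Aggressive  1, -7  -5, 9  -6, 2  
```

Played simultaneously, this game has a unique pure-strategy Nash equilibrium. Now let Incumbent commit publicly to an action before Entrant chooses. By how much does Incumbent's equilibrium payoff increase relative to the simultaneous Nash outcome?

Work backward from Entrant's decision.
- Soft → Entrant plays Z (best of -1, 3, 5); Incumbent gets -1.
- Moderate → Entrant plays X (best of 9, -7, 6); Incumbent gets 6.
- Aggressive → Entrant plays Y (best of -7, 9, 2); Incumbent gets -5.
Maximizing over -1, 6, -5, Incumbent chooses Moderate. Subgame-perfect outcome: (Moderate, X) with payoffs (6, 9).
Now find the simultaneous Nash equilibrium.
Incumbent's best replies: X→Soft; Y→Soft; Z→Soft.
Entrant's best replies: Soft→Z; Moderate→X; Aggressive→Y.
The unique mutual best reply is (Soft, Z), giving (-1, 5).
Incumbent's commitment gain: 6 − -1 = 7.

7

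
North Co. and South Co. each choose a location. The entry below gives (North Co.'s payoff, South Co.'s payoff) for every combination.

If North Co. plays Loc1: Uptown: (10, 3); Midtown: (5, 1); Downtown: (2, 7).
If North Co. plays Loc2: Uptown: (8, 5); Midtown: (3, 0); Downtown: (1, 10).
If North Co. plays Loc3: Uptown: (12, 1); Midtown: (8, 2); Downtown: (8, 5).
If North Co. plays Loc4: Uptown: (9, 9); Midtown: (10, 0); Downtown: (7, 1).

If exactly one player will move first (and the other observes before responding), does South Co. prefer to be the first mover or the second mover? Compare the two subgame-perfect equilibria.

second

If North Co. leads: South Co.'s best replies are Loc1→Downtown, Loc2→Downtown, Loc3→Downtown, Loc4→Uptown; North Co.'s induced payoffs 2, 1, 8, 9; outcome (Loc4, Uptown), payoffs (9, 9).
If South Co. leads: North Co.'s best replies are Uptown→Loc3, Midtown→Loc4, Downtown→Loc3; South Co.'s induced payoffs 1, 0, 5; outcome (Loc3, Downtown), payoffs (8, 5).
South Co. gets 5 moving first and 9 moving second, so South Co. prefers to move second.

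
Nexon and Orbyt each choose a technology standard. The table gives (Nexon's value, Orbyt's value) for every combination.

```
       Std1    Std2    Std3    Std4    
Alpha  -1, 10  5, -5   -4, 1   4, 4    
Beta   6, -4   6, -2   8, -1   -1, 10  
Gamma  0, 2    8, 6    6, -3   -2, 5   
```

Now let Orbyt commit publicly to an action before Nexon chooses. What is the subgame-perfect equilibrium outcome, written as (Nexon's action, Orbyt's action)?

(Gamma, Std2)

Work backward from Nexon's decision.
- Std1 → Nexon plays Beta (best of -1, 6, 0); Orbyt gets -4.
- Std2 → Nexon plays Gamma (best of 5, 6, 8); Orbyt gets 6.
- Std3 → Nexon plays Beta (best of -4, 8, 6); Orbyt gets -1.
- Std4 → Nexon plays Alpha (best of 4, -1, -2); Orbyt gets 4.
Among -4, 6, -1, 4, the best is 6 at Std2. Subgame-perfect outcome: (Gamma, Std2) with payoffs (8, 6).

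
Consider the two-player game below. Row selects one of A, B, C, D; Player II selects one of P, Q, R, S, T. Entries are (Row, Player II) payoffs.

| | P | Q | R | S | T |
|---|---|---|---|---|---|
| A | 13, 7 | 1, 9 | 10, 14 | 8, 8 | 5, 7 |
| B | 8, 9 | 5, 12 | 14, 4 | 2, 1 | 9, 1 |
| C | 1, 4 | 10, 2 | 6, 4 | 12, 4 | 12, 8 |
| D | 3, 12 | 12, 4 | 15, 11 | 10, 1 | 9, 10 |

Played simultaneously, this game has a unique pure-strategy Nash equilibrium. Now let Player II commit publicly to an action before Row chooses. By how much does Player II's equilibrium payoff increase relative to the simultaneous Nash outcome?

3

Solve by backward induction (Player II leads).
- P → Row plays A (best of 13, 8, 1, 3); Player II gets 7.
- Q → Row plays D (best of 1, 5, 10, 12); Player II gets 4.
- R → Row plays D (best of 10, 14, 6, 15); Player II gets 11.
- S → Row plays C (best of 8, 2, 12, 10); Player II gets 4.
- T → Row plays C (best of 5, 9, 12, 9); Player II gets 8.
Among 7, 4, 11, 4, 8, the best is 11 at R. Subgame-perfect outcome: (D, R) with payoffs (15, 11).
For the simultaneous game, intersect best replies.
Row's best replies: P→A; Q→D; R→D; S→C; T→C.
Player II's best replies: A→R; B→Q; C→T; D→P.
Only (C, T) has each player best-responding; Nash payoffs (12, 8).
Player II's commitment gain: 11 − 8 = 3.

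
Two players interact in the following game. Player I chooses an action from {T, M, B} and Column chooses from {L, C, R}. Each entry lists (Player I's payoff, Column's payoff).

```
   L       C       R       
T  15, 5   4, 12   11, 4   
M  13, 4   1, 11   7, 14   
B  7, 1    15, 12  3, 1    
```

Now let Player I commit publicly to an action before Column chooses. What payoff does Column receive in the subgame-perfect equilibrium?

12

Column best-responds to each possible Player I move:
- T: Column compares 5, 12, 4 and picks C; Player I would get 4.
- M: Column compares 4, 11, 14 and picks R; Player I would get 7.
- B: Column compares 1, 12, 1 and picks C; Player I would get 15.
Player I's induced payoffs are 4, 7, 15, so Player I commits to B. Subgame-perfect outcome: (B, C) with payoffs (15, 12).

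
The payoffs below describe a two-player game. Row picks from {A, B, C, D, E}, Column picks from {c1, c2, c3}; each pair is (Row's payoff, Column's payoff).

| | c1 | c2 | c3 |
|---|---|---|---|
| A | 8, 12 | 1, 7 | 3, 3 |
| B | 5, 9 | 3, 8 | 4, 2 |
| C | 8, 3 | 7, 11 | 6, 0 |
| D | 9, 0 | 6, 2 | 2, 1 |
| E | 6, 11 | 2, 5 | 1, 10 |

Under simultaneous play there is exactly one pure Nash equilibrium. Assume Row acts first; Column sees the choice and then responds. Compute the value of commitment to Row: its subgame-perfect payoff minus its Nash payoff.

Work backward from Column's decision.
- A → Column plays c1 (best of 12, 7, 3); Row gets 8.
- B → Column plays c1 (best of 9, 8, 2); Row gets 5.
- C → Column plays c2 (best of 3, 11, 0); Row gets 7.
- D → Column plays c2 (best of 0, 2, 1); Row gets 6.
- E → Column plays c1 (best of 11, 5, 10); Row gets 6.
Row's induced payoffs are 8, 5, 7, 6, 6, so Row commits to A. Subgame-perfect outcome: (A, c1) with payoffs (8, 12).
For the simultaneous game, intersect best replies.
Row's best replies: c1→D; c2→C; c3→C.
Column's best replies: A→c1; B→c1; C→c2; D→c2; E→c1.
Only (C, c2) has each player best-responding; Nash payoffs (7, 11).
Row's commitment gain: 8 − 7 = 1.

1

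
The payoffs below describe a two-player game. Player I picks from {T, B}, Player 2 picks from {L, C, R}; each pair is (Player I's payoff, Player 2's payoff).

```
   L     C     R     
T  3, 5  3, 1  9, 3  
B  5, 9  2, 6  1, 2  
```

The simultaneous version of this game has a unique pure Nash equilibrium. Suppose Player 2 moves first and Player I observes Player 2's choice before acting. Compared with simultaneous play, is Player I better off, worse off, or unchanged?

Backward induction with Player 2 moving first.
- L: BR = B, leader payoff 9.
- C: BR = T, leader payoff 1.
- R: BR = T, leader payoff 3.
Maximizing over 9, 1, 3, Player 2 chooses L. Subgame-perfect outcome: (B, L) with payoffs (5, 9).
For the simultaneous game, intersect best replies.
Player I's best replies: L→B; C→T; R→T.
Player 2's best replies: T→L; B→L.
Only (B, L) has each player best-responding; Nash payoffs (5, 9).
Player I earns 5 sequentially versus 5 at the Nash outcome: unchanged.

unchanged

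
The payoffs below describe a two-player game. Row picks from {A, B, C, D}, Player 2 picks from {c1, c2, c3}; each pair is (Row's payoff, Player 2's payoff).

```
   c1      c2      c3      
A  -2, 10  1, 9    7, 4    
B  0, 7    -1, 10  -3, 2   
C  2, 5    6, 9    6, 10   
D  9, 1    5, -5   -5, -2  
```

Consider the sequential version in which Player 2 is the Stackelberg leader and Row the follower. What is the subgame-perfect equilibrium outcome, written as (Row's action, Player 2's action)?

Row best-responds to each possible Player 2 move:
- c1: Row compares -2, 0, 2, 9 and picks D; Player 2 would get 1.
- c2: Row compares 1, -1, 6, 5 and picks C; Player 2 would get 9.
- c3: Row compares 7, -3, 6, -5 and picks A; Player 2 would get 4.
Maximizing over 1, 9, 4, Player 2 chooses c2. Subgame-perfect outcome: (C, c2) with payoffs (6, 9).

(C, c2)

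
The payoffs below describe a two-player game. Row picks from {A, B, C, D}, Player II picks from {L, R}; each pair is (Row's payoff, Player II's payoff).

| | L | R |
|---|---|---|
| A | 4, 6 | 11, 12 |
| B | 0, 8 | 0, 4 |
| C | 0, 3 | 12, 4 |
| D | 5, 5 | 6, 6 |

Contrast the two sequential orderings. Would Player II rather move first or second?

first

If Row leads: Player II's best replies are A→R, B→L, C→R, D→R; Row's induced payoffs 11, 0, 12, 6; outcome (C, R), payoffs (12, 4).
If Player II leads: Row's best replies are L→D, R→C; Player II's induced payoffs 5, 4; outcome (D, L), payoffs (5, 5).
Player II gets 5 moving first and 4 moving second, so Player II prefers to move first.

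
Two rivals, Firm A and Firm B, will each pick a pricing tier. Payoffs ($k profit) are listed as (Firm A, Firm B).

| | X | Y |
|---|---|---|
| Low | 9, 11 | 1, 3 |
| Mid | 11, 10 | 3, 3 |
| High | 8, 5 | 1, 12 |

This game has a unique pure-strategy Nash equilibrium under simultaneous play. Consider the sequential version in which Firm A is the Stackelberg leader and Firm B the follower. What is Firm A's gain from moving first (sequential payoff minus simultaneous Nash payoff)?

0

Solve by backward induction (Firm A leads).
- Low: Firm B compares 11, 3 and picks X; Firm A would get 9.
- Mid: Firm B compares 10, 3 and picks X; Firm A would get 11.
- High: Firm B compares 5, 12 and picks Y; Firm A would get 1.
Firm A's induced payoffs are 9, 11, 1, so Firm A commits to Mid. Subgame-perfect outcome: (Mid, X) with payoffs (11, 10).
For the simultaneous game, intersect best replies.
Firm A's best replies: X→Mid; Y→Mid.
Firm B's best replies: Low→X; Mid→X; High→Y.
Only (Mid, X) has each player best-responding; Nash payoffs (11, 10).
Firm A's commitment gain: 11 − 11 = 0.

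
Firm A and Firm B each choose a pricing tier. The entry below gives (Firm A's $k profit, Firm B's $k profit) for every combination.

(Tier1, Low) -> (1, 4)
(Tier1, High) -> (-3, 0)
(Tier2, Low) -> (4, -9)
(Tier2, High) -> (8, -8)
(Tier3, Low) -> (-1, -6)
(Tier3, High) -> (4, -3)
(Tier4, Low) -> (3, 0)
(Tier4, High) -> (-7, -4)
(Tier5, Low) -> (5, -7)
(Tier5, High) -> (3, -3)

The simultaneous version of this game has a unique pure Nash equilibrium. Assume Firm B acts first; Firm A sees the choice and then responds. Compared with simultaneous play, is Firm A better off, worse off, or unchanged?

worse off

Work backward from Firm A's decision.
- Low: Firm A compares 1, 4, -1, 3, 5 and picks Tier5; Firm B would get -7.
- High: Firm A compares -3, 8, 4, -7, 3 and picks Tier2; Firm B would get -8.
Maximizing over -7, -8, Firm B chooses Low. Subgame-perfect outcome: (Tier5, Low) with payoffs (5, -7).
For the simultaneous game, intersect best replies.
Firm A's best replies: Low→Tier5; High→Tier2.
Firm B's best replies: Tier1→Low; Tier2→High; Tier3→High; Tier4→Low; Tier5→High.
Only (Tier2, High) has each player best-responding; Nash payoffs (8, -8).
Firm A earns 5 sequentially versus 8 at the Nash outcome: worse off.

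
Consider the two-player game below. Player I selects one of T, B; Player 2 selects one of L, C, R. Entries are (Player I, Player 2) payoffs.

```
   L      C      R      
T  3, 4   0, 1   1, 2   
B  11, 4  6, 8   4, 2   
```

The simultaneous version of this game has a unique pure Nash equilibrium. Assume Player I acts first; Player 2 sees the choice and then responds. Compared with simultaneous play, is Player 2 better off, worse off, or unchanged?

Solve by backward induction (Player I leads).
- T → Player 2 plays L (best of 4, 1, 2); Player I gets 3.
- B → Player 2 plays C (best of 4, 8, 2); Player I gets 6.
Maximizing over 3, 6, Player I chooses B. Subgame-perfect outcome: (B, C) with payoffs (6, 8).
Now find the simultaneous Nash equilibrium.
Player I's best replies: L→B; C→B; R→B.
Player 2's best replies: T→L; B→C.
Only (B, C) has each player best-responding; Nash payoffs (6, 8).
Player 2 earns 8 sequentially versus 8 at the Nash outcome: unchanged.

unchanged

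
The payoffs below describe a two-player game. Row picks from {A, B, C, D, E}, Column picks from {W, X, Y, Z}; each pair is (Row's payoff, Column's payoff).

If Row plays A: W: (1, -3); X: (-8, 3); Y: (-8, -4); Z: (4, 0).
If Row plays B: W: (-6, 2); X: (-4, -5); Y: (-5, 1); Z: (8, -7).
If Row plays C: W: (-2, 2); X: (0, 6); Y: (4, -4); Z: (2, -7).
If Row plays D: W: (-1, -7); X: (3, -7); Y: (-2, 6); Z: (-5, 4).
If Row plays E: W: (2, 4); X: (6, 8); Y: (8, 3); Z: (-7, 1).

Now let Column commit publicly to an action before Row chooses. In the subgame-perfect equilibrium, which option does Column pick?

Work backward from Row's decision.
- W: BR = E, leader payoff 4.
- X: BR = E, leader payoff 8.
- Y: BR = E, leader payoff 3.
- Z: BR = B, leader payoff -7.
Column's induced payoffs are 4, 8, 3, -7, so Column commits to X. Subgame-perfect outcome: (E, X) with payoffs (6, 8).

X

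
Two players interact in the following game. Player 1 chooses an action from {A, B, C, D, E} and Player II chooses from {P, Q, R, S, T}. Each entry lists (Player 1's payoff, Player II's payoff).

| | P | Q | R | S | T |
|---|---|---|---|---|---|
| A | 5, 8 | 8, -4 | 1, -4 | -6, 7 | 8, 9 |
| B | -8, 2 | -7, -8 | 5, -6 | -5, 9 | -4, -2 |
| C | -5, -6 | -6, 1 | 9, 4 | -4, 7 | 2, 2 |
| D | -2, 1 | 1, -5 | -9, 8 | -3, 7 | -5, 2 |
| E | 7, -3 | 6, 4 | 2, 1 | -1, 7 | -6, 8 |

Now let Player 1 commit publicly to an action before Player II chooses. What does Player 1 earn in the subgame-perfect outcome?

Solve by backward induction (Player 1 leads).
- A: Player II compares 8, -4, -4, 7, 9 and picks T; Player 1 would get 8.
- B: Player II compares 2, -8, -6, 9, -2 and picks S; Player 1 would get -5.
- C: Player II compares -6, 1, 4, 7, 2 and picks S; Player 1 would get -4.
- D: Player II compares 1, -5, 8, 7, 2 and picks R; Player 1 would get -9.
- E: Player II compares -3, 4, 1, 7, 8 and picks T; Player 1 would get -6.
Among 8, -5, -4, -9, -6, the best is 8 at A. Subgame-perfect outcome: (A, T) with payoffs (8, 9).

8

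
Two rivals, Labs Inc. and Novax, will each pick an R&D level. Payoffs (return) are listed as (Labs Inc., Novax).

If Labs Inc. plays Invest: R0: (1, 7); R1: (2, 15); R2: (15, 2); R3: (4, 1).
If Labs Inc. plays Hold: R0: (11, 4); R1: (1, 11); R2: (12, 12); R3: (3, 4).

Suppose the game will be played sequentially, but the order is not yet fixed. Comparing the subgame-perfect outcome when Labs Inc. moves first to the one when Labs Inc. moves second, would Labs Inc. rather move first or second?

first

If Labs Inc. leads: Novax's best replies are Invest→R1, Hold→R2; Labs Inc.'s induced payoffs 2, 12; outcome (Hold, R2), payoffs (12, 12).
If Novax leads: Labs Inc.'s best replies are R0→Hold, R1→Invest, R2→Invest, R3→Invest; Novax's induced payoffs 4, 15, 2, 1; outcome (Invest, R1), payoffs (2, 15).
Labs Inc. gets 12 moving first and 2 moving second, so Labs Inc. prefers to move first.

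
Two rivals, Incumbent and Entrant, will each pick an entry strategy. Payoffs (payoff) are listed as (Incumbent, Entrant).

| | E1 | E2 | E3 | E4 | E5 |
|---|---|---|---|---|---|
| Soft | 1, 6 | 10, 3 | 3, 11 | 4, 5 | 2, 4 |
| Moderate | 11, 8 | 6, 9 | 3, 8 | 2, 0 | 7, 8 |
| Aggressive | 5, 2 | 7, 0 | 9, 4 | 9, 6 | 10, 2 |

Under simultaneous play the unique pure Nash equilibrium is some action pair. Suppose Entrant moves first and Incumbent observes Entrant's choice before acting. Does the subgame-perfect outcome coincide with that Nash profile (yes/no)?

Incumbent best-responds to each possible Entrant move:
- E1 → Incumbent plays Moderate (best of 1, 11, 5); Entrant gets 8.
- E2 → Incumbent plays Soft (best of 10, 6, 7); Entrant gets 3.
- E3 → Incumbent plays Aggressive (best of 3, 3, 9); Entrant gets 4.
- E4 → Incumbent plays Aggressive (best of 4, 2, 9); Entrant gets 6.
- E5 → Incumbent plays Aggressive (best of 2, 7, 10); Entrant gets 2.
Entrant's induced payoffs are 8, 3, 4, 6, 2, so Entrant commits to E1. Subgame-perfect outcome: (Moderate, E1) with payoffs (11, 8).
Under simultaneous play:
Incumbent's best replies: E1→Moderate; E2→Soft; E3→Aggressive; E4→Aggressive; E5→Aggressive.
Entrant's best replies: Soft→E3; Moderate→E2; Aggressive→E4.
The unique mutual best reply is (Aggressive, E4), giving (9, 6).
Sequential outcome (Moderate, E1) differs from the Nash profile (Aggressive, E4).

no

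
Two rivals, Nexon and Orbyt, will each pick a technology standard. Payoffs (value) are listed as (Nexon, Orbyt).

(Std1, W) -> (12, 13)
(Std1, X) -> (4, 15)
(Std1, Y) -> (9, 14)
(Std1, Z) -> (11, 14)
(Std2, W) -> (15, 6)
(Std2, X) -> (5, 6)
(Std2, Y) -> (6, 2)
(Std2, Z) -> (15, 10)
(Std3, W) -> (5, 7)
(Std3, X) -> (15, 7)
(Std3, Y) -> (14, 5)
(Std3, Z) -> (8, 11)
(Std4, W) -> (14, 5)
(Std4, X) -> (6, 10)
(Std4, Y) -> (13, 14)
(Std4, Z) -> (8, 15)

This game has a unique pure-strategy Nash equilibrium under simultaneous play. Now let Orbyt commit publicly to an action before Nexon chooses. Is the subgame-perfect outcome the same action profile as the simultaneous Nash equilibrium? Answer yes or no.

yes

Work backward from Nexon's decision.
- W: BR = Std2, leader payoff 6.
- X: BR = Std3, leader payoff 7.
- Y: BR = Std3, leader payoff 5.
- Z: BR = Std2, leader payoff 10.
Orbyt's induced payoffs are 6, 7, 5, 10, so Orbyt commits to Z. Subgame-perfect outcome: (Std2, Z) with payoffs (15, 10).
Now find the simultaneous Nash equilibrium.
Nexon's best replies: W→Std2; X→Std3; Y→Std3; Z→Std2.
Orbyt's best replies: Std1→X; Std2→Z; Std3→Z; Std4→Z.
Only (Std2, Z) has each player best-responding; Nash payoffs (15, 10).
Sequential outcome (Std2, Z) coincides with the Nash profile (Std2, Z).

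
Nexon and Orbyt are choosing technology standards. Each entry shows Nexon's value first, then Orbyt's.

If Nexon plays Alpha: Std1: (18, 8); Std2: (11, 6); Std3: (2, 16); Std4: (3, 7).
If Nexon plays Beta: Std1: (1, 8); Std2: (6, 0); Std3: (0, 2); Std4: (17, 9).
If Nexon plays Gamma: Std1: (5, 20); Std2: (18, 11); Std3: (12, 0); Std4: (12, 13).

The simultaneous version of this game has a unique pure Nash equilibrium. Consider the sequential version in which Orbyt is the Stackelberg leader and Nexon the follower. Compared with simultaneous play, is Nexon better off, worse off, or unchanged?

better off

Work backward from Nexon's decision.
- Std1: Nexon compares 18, 1, 5 and picks Alpha; Orbyt would get 8.
- Std2: Nexon compares 11, 6, 18 and picks Gamma; Orbyt would get 11.
- Std3: Nexon compares 2, 0, 12 and picks Gamma; Orbyt would get 0.
- Std4: Nexon compares 3, 17, 12 and picks Beta; Orbyt would get 9.
Orbyt's induced payoffs are 8, 11, 0, 9, so Orbyt commits to Std2. Subgame-perfect outcome: (Gamma, Std2) with payoffs (18, 11).
Now find the simultaneous Nash equilibrium.
Nexon's best replies: Std1→Alpha; Std2→Gamma; Std3→Gamma; Std4→Beta.
Orbyt's best replies: Alpha→Std3; Beta→Std4; Gamma→Std1.
The unique mutual best reply is (Beta, Std4), giving (17, 9).
Nexon earns 18 sequentially versus 17 at the Nash outcome: better off.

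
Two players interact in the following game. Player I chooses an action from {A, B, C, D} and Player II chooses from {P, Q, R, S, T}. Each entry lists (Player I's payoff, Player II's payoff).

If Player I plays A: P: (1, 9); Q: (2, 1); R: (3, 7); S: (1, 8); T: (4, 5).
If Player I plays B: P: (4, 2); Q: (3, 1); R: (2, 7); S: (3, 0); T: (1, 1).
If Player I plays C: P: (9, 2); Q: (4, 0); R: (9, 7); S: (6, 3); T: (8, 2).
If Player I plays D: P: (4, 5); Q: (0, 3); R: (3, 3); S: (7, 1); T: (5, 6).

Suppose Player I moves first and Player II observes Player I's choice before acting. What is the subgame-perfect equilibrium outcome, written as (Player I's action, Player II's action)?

(C, R)

Player II best-responds to each possible Player I move:
- A: BR = P, leader payoff 1.
- B: BR = R, leader payoff 2.
- C: BR = R, leader payoff 9.
- D: BR = T, leader payoff 5.
Player I's induced payoffs are 1, 2, 9, 5, so Player I commits to C. Subgame-perfect outcome: (C, R) with payoffs (9, 7).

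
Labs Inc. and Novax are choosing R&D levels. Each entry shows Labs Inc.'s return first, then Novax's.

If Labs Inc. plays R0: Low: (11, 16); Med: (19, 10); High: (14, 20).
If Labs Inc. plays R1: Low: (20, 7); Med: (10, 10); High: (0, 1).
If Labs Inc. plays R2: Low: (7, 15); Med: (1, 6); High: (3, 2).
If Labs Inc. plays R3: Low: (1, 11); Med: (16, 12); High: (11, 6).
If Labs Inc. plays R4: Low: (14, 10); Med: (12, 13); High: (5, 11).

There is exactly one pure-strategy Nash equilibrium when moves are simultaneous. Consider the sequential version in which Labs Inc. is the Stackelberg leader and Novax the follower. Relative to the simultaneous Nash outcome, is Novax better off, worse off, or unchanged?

worse off

Work backward from Novax's decision.
- R0: BR = High, leader payoff 14.
- R1: BR = Med, leader payoff 10.
- R2: BR = Low, leader payoff 7.
- R3: BR = Med, leader payoff 16.
- R4: BR = Med, leader payoff 12.
Maximizing over 14, 10, 7, 16, 12, Labs Inc. chooses R3. Subgame-perfect outcome: (R3, Med) with payoffs (16, 12).
Now find the simultaneous Nash equilibrium.
Labs Inc.'s best replies: Low→R1; Med→R0; High→R0.
Novax's best replies: R0→High; R1→Med; R2→Low; R3→Med; R4→Med.
Only (R0, High) has each player best-responding; Nash payoffs (14, 20).
Novax earns 12 sequentially versus 20 at the Nash outcome: worse off.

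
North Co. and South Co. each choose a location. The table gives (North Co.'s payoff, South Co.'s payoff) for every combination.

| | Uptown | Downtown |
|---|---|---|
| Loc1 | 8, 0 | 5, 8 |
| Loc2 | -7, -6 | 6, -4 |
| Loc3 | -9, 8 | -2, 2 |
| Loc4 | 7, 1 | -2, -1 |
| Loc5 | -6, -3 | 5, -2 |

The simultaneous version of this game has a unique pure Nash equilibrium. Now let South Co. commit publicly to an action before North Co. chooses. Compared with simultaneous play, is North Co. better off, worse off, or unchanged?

better off

Solve by backward induction (South Co. leads).
- Uptown: BR = Loc1, leader payoff 0.
- Downtown: BR = Loc2, leader payoff -4.
Among 0, -4, the best is 0 at Uptown. Subgame-perfect outcome: (Loc1, Uptown) with payoffs (8, 0).
Under simultaneous play:
North Co.'s best replies: Uptown→Loc1; Downtown→Loc2.
South Co.'s best replies: Loc1→Downtown; Loc2→Downtown; Loc3→Uptown; Loc4→Uptown; Loc5→Downtown.
The unique mutual best reply is (Loc2, Downtown), giving (6, -4).
North Co. earns 8 sequentially versus 6 at the Nash outcome: better off.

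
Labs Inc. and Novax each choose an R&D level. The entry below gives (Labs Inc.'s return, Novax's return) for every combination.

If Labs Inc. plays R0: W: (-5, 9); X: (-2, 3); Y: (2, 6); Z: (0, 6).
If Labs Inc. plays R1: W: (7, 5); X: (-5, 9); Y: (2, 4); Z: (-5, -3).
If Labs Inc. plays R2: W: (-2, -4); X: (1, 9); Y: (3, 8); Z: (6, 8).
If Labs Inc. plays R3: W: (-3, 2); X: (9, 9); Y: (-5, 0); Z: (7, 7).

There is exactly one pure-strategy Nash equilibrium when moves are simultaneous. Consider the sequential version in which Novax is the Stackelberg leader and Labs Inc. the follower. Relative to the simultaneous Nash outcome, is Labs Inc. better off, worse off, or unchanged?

unchanged

Labs Inc. best-responds to each possible Novax move:
- W: BR = R1, leader payoff 5.
- X: BR = R3, leader payoff 9.
- Y: BR = R2, leader payoff 8.
- Z: BR = R3, leader payoff 7.
Maximizing over 5, 9, 8, 7, Novax chooses X. Subgame-perfect outcome: (R3, X) with payoffs (9, 9).
Now find the simultaneous Nash equilibrium.
Labs Inc.'s best replies: W→R1; X→R3; Y→R2; Z→R3.
Novax's best replies: R0→W; R1→X; R2→X; R3→X.
Only (R3, X) has each player best-responding; Nash payoffs (9, 9).
Labs Inc. earns 9 sequentially versus 9 at the Nash outcome: unchanged.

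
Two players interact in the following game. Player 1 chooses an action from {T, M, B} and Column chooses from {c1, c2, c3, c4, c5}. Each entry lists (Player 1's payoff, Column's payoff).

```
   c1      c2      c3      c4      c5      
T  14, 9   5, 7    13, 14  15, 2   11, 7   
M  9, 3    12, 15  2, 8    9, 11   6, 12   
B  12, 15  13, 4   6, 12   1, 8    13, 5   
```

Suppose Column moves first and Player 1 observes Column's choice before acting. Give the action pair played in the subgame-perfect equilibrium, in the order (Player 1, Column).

(T, c3)

Backward induction with Column moving first.
- c1: BR = T, leader payoff 9.
- c2: BR = B, leader payoff 4.
- c3: BR = T, leader payoff 14.
- c4: BR = T, leader payoff 2.
- c5: BR = B, leader payoff 5.
Among 9, 4, 14, 2, 5, the best is 14 at c3. Subgame-perfect outcome: (T, c3) with payoffs (13, 14).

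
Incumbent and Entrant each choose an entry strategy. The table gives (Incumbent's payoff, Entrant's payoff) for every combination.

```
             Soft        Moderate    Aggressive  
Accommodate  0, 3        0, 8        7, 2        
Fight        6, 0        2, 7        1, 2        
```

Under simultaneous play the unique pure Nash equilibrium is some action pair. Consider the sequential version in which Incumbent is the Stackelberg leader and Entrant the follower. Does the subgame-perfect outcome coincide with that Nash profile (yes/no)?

yes

Work backward from Entrant's decision.
- Accommodate → Entrant plays Moderate (best of 3, 8, 2); Incumbent gets 0.
- Fight → Entrant plays Moderate (best of 0, 7, 2); Incumbent gets 2.
Incumbent's induced payoffs are 0, 2, so Incumbent commits to Fight. Subgame-perfect outcome: (Fight, Moderate) with payoffs (2, 7).
Under simultaneous play:
Incumbent's best replies: Soft→Fight; Moderate→Fight; Aggressive→Accommodate.
Entrant's best replies: Accommodate→Moderate; Fight→Moderate.
The unique mutual best reply is (Fight, Moderate), giving (2, 7).
Sequential outcome (Fight, Moderate) coincides with the Nash profile (Fight, Moderate).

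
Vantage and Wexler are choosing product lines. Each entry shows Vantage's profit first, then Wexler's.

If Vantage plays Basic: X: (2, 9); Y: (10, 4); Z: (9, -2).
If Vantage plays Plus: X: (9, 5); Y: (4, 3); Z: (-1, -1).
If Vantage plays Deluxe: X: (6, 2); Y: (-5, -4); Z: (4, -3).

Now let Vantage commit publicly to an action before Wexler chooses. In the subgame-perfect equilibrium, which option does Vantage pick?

Wexler best-responds to each possible Vantage move:
- Basic: BR = X, leader payoff 2.
- Plus: BR = X, leader payoff 9.
- Deluxe: BR = X, leader payoff 6.
Vantage's induced payoffs are 2, 9, 6, so Vantage commits to Plus. Subgame-perfect outcome: (Plus, X) with payoffs (9, 5).

Plus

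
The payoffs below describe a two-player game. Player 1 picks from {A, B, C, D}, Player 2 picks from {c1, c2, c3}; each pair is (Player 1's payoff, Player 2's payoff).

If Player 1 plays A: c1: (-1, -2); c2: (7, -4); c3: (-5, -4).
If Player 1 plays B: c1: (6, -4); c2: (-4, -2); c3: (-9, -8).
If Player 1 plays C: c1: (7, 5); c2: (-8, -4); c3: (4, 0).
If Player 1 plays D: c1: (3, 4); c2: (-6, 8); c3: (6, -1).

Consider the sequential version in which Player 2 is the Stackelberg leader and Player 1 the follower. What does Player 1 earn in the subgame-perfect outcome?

Work backward from Player 1's decision.
- c1 → Player 1 plays C (best of -1, 6, 7, 3); Player 2 gets 5.
- c2 → Player 1 plays A (best of 7, -4, -8, -6); Player 2 gets -4.
- c3 → Player 1 plays D (best of -5, -9, 4, 6); Player 2 gets -1.
Maximizing over 5, -4, -1, Player 2 chooses c1. Subgame-perfect outcome: (C, c1) with payoffs (7, 5).

7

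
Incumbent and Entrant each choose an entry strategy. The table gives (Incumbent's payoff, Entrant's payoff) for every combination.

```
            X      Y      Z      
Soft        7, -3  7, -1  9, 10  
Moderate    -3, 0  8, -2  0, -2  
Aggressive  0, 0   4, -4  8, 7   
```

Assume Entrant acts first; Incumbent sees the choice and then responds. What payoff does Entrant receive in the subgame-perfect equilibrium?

10

Work backward from Incumbent's decision.
- X: Incumbent compares 7, -3, 0 and picks Soft; Entrant would get -3.
- Y: Incumbent compares 7, 8, 4 and picks Moderate; Entrant would get -2.
- Z: Incumbent compares 9, 0, 8 and picks Soft; Entrant would get 10.
Entrant's induced payoffs are -3, -2, 10, so Entrant commits to Z. Subgame-perfect outcome: (Soft, Z) with payoffs (9, 10).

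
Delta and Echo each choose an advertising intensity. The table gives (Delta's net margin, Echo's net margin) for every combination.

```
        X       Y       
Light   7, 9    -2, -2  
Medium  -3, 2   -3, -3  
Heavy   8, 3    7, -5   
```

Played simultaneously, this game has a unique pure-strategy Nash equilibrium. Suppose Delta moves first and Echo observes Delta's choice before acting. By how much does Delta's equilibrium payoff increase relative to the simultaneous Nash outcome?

Solve by backward induction (Delta leads).
- Light: BR = X, leader payoff 7.
- Medium: BR = X, leader payoff -3.
- Heavy: BR = X, leader payoff 8.
Maximizing over 7, -3, 8, Delta chooses Heavy. Subgame-perfect outcome: (Heavy, X) with payoffs (8, 3).
Under simultaneous play:
Delta's best replies: X→Heavy; Y→Heavy.
Echo's best replies: Light→X; Medium→X; Heavy→X.
The unique mutual best reply is (Heavy, X), giving (8, 3).
Delta's commitment gain: 8 − 8 = 0.

0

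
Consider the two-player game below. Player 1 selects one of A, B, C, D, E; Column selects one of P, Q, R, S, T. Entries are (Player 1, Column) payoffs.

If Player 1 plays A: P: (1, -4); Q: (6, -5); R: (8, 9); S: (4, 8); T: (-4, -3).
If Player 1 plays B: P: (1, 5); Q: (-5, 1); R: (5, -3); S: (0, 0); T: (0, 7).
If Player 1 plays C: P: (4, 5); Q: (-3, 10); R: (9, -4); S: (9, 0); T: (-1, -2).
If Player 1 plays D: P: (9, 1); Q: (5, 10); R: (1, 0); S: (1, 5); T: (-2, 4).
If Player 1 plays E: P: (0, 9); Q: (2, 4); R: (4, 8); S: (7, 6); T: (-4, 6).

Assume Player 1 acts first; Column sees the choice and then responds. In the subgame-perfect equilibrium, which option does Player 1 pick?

A

Backward induction with Player 1 moving first.
- A: BR = R, leader payoff 8.
- B: BR = T, leader payoff 0.
- C: BR = Q, leader payoff -3.
- D: BR = Q, leader payoff 5.
- E: BR = P, leader payoff 0.
Among 8, 0, -3, 5, 0, the best is 8 at A. Subgame-perfect outcome: (A, R) with payoffs (8, 9).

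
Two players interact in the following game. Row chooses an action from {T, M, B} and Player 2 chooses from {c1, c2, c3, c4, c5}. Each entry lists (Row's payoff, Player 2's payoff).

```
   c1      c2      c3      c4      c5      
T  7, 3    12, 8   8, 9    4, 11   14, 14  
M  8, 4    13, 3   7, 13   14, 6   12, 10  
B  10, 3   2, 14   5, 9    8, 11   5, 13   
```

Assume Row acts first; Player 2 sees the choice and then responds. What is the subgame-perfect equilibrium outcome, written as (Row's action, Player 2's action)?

Work backward from Player 2's decision.
- T: Player 2 compares 3, 8, 9, 11, 14 and picks c5; Row would get 14.
- M: Player 2 compares 4, 3, 13, 6, 10 and picks c3; Row would get 7.
- B: Player 2 compares 3, 14, 9, 11, 13 and picks c2; Row would get 2.
Among 14, 7, 2, the best is 14 at T. Subgame-perfect outcome: (T, c5) with payoffs (14, 14).

(T, c5)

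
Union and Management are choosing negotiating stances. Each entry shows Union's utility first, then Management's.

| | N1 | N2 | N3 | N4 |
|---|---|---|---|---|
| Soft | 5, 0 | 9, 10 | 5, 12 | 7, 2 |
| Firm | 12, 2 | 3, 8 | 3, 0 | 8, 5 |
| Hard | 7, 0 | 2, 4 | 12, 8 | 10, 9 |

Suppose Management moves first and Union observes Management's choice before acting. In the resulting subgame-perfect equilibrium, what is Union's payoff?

Solve by backward induction (Management leads).
- N1 → Union plays Firm (best of 5, 12, 7); Management gets 2.
- N2 → Union plays Soft (best of 9, 3, 2); Management gets 10.
- N3 → Union plays Hard (best of 5, 3, 12); Management gets 8.
- N4 → Union plays Hard (best of 7, 8, 10); Management gets 9.
Among 2, 10, 8, 9, the best is 10 at N2. Subgame-perfect outcome: (Soft, N2) with payoffs (9, 10).

9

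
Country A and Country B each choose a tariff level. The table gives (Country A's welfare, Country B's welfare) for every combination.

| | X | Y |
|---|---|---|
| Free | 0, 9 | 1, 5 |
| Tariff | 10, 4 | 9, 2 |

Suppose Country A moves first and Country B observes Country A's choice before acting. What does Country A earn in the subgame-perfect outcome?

Work backward from Country B's decision.
- Free: BR = X, leader payoff 0.
- Tariff: BR = X, leader payoff 10.
Maximizing over 0, 10, Country A chooses Tariff. Subgame-perfect outcome: (Tariff, X) with payoffs (10, 4).

10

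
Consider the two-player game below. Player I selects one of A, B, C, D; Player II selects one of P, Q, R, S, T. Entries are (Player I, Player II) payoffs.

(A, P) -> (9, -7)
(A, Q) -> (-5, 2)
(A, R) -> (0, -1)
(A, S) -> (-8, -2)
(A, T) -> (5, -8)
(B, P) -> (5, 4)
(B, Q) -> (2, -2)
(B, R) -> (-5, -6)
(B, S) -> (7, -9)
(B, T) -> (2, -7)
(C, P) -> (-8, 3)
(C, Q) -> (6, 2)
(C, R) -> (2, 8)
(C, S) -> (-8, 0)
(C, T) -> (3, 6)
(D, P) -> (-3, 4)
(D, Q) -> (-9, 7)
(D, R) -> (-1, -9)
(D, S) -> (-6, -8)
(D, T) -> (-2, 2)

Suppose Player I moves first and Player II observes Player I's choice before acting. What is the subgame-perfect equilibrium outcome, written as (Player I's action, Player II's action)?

(B, P)

Work backward from Player II's decision.
- A: BR = Q, leader payoff -5.
- B: BR = P, leader payoff 5.
- C: BR = R, leader payoff 2.
- D: BR = Q, leader payoff -9.
Maximizing over -5, 5, 2, -9, Player I chooses B. Subgame-perfect outcome: (B, P) with payoffs (5, 4).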